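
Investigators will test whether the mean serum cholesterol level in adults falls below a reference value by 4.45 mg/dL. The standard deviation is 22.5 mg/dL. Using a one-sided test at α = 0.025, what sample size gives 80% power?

n = 201

For a one-sample z-test, n = ((z_α + z_β)·σ/δ)².
z_α = 1.960 (one-sided α = 0.025); z_β = 0.842 (power 80% → β = 0.2).
n = (2.802 × 22.5 / 4.45)² = 200.72
Round up: n = 201.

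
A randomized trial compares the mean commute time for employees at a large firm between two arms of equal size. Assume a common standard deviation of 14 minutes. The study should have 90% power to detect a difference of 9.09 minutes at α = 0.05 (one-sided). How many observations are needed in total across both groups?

For two equal groups, n per group = 2·((z_α + z_β)·σ/δ)².
z_α = 1.645; z_β = 1.282 (power 90%).
n = 2 × (2.927 × 14 / 9.09)² = 2 × 20.32 = 40.64
Round up: n = 41 per group.
Total across both groups: 2 × 41 = 82.

82 total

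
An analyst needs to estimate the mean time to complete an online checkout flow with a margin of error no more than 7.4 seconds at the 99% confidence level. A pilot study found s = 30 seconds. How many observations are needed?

n = 110

For a mean, the margin of error is E = z·σ/√n, so n = (zσ/E)².
At 99% confidence, z = 2.576.
n = (2.576 × 30 / 7.4)² = 109.06
Round up: n = 110.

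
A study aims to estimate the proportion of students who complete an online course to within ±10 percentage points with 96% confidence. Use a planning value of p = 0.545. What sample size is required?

105

For a proportion with margin E = 0.1 at 96% confidence, z = 2.054.
n = p̂(1−p̂)(z/E)² = 0.545 × 0.455 × (2.054/0.1)² = 104.62
Round up: n = 105.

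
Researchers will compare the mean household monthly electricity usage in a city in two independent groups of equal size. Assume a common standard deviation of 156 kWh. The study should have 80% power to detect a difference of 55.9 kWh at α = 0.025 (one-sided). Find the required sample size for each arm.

For two equal groups, n per group = 2·((z_α + z_β)·σ/δ)².
z_α = 1.960; z_β = 0.842 (power 80%).
n = 2 × (2.802 × 156 / 55.9)² = 2 × 61.15 = 122.30
Round up: n = 123 per group.

123 per group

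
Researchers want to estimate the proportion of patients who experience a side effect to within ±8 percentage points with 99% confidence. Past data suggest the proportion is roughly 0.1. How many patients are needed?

94

For a proportion with margin E = 0.08 at 99% confidence, z = 2.576.
n = p̂(1−p̂)(z/E)² = 0.1 × 0.9 × (2.576/0.08)² = 93.32
Round up: n = 94.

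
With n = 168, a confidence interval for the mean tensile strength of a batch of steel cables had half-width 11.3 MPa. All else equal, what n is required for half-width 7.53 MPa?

n = 379

Margin of error scales as 1/√n, so n₂ = n₁·(E₁/E₂)².
n₂ = 168 × (11.3/7.53)² = 168 × 2.252 = 378.34
Round up: n₂ = 379.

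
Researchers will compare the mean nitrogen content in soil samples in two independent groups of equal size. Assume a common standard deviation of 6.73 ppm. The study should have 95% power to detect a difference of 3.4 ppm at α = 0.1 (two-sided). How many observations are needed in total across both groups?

For two equal groups, n per group = 2·((z_{α/2} + z_β)·σ/δ)².
z_{α/2} = 1.645; z_β = 1.645 (power 95%).
n = 2 × (3.290 × 6.73 / 3.4)² = 2 × 42.41 = 84.82
Round up: n = 85 per group.
Total across both groups: 2 × 85 = 170.

170 total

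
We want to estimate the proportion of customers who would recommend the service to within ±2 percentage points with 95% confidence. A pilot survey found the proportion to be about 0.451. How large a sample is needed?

2378

For a proportion with margin E = 0.02 at 95% confidence, z = 1.960.
n = p̂(1−p̂)(z/E)² = 0.451 × 0.549 × (1.960/0.02)² = 2377.94
Round up: n = 2378.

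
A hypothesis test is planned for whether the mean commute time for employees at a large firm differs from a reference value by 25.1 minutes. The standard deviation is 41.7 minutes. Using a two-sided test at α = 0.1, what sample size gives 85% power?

For a one-sample z-test, n = ((z_{α/2} + z_β)·σ/δ)².
z_{α/2} = 1.645 (two-sided α = 0.1); z_β = 1.036 (power 85% → β = 0.15).
n = (2.681 × 41.7 / 25.1)² = 19.84
Round up: n = 20.

n = 20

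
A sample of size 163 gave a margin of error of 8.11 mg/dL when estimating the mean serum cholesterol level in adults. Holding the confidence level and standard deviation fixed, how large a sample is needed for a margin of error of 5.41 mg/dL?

367

Margin of error scales as 1/√n, so n₂ = n₁·(E₁/E₂)².
n₂ = 163 × (8.11/5.41)² = 163 × 2.247 = 366.26
Round up: n₂ = 367.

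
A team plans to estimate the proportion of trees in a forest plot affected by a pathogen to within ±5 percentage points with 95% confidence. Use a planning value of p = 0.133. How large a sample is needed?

For a proportion with margin E = 0.05 at 95% confidence, z = 1.960.
n = p̂(1−p̂)(z/E)² = 0.133 × 0.867 × (1.960/0.05)² = 177.19
Round up: n = 178.

178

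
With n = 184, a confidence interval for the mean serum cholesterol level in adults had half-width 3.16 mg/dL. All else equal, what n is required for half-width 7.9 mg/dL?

Margin of error scales as 1/√n, so n₂ = n₁·(E₁/E₂)².
n₂ = 184 × (3.16/7.9)² = 184 × 0.16 = 29.44
Round up: n₂ = 30.

30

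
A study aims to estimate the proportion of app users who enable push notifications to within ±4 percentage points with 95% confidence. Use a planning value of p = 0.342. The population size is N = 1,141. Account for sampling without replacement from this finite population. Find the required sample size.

n = 367

For a proportion with margin E = 0.04 at 95% confidence, z = 1.960.
n = p̂(1−p̂)(z/E)² = 0.342 × 0.658 × (1.960/0.04)² = 540.31 — call this n₀.
Finite-population correction with N = 1,141: n = n₀ / (1 + (n₀−1)/N) = 540.31 / 1.473 = 366.81
Round up: n = 367.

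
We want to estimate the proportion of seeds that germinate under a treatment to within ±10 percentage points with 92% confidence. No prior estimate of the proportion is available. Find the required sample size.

77

For a proportion with margin E = 0.1 at 92% confidence, z = 1.751.
With no prior estimate, use p = 0.5, which maximizes p(1−p) at 0.25.
n = 0.25 × (z/E)² = 0.25 × (1.751/0.1)² = 76.65
Round up: n = 77.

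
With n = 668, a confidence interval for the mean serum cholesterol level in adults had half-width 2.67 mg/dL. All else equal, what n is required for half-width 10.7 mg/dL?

Margin of error scales as 1/√n, so n₂ = n₁·(E₁/E₂)².
n₂ = 668 × (2.67/10.7)² = 668 × 0.06227 = 41.60
Round up: n₂ = 42.

42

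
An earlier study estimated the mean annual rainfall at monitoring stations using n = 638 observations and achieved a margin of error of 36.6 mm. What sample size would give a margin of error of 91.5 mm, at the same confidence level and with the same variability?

Margin of error scales as 1/√n, so n₂ = n₁·(E₁/E₂)².
n₂ = 638 × (36.6/91.5)² = 638 × 0.16 = 102.08
Round up: n₂ = 103.

103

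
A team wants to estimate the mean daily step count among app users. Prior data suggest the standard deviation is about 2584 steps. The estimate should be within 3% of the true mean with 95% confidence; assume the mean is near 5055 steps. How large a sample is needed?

For a mean, the margin of error is E = z·σ/√n, so n = (zσ/E)².
At 95% confidence, z = 1.960.
E = 3% of 5055 = 151.7 steps.
n = (1.960 × 2584 / 151.7)² = 1115.35
Round up: n = 1116.

1116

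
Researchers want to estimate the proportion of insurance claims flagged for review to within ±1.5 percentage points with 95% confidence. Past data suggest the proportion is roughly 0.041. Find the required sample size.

672

For a proportion with margin E = 0.015 at 95% confidence, z = 1.960.
n = p̂(1−p̂)(z/E)² = 0.041 × 0.959 × (1.960/0.015)² = 671.32
Round up: n = 672.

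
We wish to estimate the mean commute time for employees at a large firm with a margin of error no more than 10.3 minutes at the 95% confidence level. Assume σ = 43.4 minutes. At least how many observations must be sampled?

69

For a mean, the margin of error is E = z·σ/√n, so n = (zσ/E)².
At 95% confidence, z = 1.960.
n = (1.960 × 43.4 / 10.3)² = 68.21
Round up: n = 69.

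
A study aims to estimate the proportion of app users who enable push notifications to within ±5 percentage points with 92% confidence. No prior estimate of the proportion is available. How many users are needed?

307

For a proportion with margin E = 0.05 at 92% confidence, z = 1.751.
With no prior estimate, use p = 0.5, which maximizes p(1−p) at 0.25.
n = 0.25 × (z/E)² = 0.25 × (1.751/0.05)² = 306.60
Round up: n = 307.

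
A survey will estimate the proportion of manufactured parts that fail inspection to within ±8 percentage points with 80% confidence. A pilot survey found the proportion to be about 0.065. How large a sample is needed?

For a proportion with margin E = 0.08 at 80% confidence, z = 1.282.
n = p̂(1−p̂)(z/E)² = 0.065 × 0.935 × (1.282/0.08)² = 15.61
Round up: n = 16.

16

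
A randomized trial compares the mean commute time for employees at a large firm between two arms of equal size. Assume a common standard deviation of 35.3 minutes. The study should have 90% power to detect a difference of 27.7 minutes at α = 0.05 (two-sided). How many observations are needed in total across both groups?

For two equal groups, n per group = 2·((z_{α/2} + z_β)·σ/δ)².
z_{α/2} = 1.960; z_β = 1.282 (power 90%).
n = 2 × (3.242 × 35.3 / 27.7)² = 2 × 17.07 = 34.14
Round up: n = 35 per group.
Total across both groups: 2 × 35 = 70.

70 total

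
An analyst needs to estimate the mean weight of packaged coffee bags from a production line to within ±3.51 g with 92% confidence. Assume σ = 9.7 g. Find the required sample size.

For a mean, the margin of error is E = z·σ/√n, so n = (zσ/E)².
At 92% confidence, z = 1.751.
n = (1.751 × 9.7 / 3.51)² = 23.42
Round up: n = 24.

24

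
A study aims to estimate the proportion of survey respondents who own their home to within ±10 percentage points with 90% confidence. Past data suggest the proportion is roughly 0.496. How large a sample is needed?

68

For a proportion with margin E = 0.1 at 90% confidence, z = 1.645.
n = p̂(1−p̂)(z/E)² = 0.496 × 0.504 × (1.645/0.1)² = 67.65
Round up: n = 68.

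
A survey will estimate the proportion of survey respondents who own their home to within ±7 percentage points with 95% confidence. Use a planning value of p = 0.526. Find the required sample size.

For a proportion with margin E = 0.07 at 95% confidence, z = 1.960.
n = p̂(1−p̂)(z/E)² = 0.526 × 0.474 × (1.960/0.07)² = 195.47
Round up: n = 196.

196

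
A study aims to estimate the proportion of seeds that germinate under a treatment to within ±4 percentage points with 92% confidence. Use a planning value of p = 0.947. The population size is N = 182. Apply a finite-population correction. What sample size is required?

For a proportion with margin E = 0.04 at 92% confidence, z = 1.751.
n = p̂(1−p̂)(z/E)² = 0.947 × 0.053 × (1.751/0.04)² = 96.18 — call this n₀.
Finite-population correction with N = 182: n = n₀ / (1 + (n₀−1)/N) = 96.18 / 1.523 = 63.15
Round up: n = 64.

64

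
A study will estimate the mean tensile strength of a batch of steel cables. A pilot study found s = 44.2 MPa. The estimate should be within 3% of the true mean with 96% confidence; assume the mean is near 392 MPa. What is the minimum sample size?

For a mean, the margin of error is E = z·σ/√n, so n = (zσ/E)².
At 96% confidence, z = 2.054.
E = 3% of 392 = 11.76 MPa.
n = (2.054 × 44.2 / 11.76)² = 59.60
Round up: n = 60.

60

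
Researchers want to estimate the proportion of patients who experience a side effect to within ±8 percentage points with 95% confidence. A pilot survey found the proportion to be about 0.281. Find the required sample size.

122

For a proportion with margin E = 0.08 at 95% confidence, z = 1.960.
n = p̂(1−p̂)(z/E)² = 0.281 × 0.719 × (1.960/0.08)² = 121.27
Round up: n = 122.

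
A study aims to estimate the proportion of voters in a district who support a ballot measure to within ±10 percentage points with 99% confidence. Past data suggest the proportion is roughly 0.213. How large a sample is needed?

For a proportion with margin E = 0.1 at 99% confidence, z = 2.576.
n = p̂(1−p̂)(z/E)² = 0.213 × 0.787 × (2.576/0.1)² = 111.24
Round up: n = 112.

112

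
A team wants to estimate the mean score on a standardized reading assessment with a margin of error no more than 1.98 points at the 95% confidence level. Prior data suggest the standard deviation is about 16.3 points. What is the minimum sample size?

For a mean, the margin of error is E = z·σ/√n, so n = (zσ/E)².
At 95% confidence, z = 1.960.
n = (1.960 × 16.3 / 1.98)² = 260.35
Round up: n = 261.

261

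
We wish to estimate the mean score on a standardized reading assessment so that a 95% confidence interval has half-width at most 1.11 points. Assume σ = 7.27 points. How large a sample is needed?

165

For a mean, the margin of error is E = z·σ/√n, so n = (zσ/E)².
At 95% confidence, z = 1.960.
n = (1.960 × 7.27 / 1.11)² = 164.79
Round up: n = 165.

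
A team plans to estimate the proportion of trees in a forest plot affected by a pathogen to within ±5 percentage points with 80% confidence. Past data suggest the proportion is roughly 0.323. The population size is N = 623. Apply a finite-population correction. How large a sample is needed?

117

For a proportion with margin E = 0.05 at 80% confidence, z = 1.282.
n = p̂(1−p̂)(z/E)² = 0.323 × 0.677 × (1.282/0.05)² = 143.76 — call this n₀.
Finite-population correction with N = 623: n = n₀ / (1 + (n₀−1)/N) = 143.76 / 1.229 = 116.97
Round up: n = 117.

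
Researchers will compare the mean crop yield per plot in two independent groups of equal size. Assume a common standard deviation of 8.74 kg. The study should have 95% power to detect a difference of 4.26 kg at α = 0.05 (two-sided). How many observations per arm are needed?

110 per group

For two equal groups, n per group = 2·((z_{α/2} + z_β)·σ/δ)².
z_{α/2} = 1.960; z_β = 1.645 (power 95%).
n = 2 × (3.605 × 8.74 / 4.26)² = 2 × 54.70 = 109.40
Round up: n = 110 per group.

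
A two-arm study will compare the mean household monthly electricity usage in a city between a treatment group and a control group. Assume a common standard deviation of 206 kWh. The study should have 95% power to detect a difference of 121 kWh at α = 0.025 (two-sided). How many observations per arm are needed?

88 per group

For two equal groups, n per group = 2·((z_{α/2} + z_β)·σ/δ)².
z_{α/2} = 2.241; z_β = 1.645 (power 95%).
n = 2 × (3.886 × 206 / 121)² = 2 × 43.77 = 87.54
Round up: n = 88 per group.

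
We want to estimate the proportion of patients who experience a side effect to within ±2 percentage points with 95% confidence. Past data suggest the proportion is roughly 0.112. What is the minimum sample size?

For a proportion with margin E = 0.02 at 95% confidence, z = 1.960.
n = p̂(1−p̂)(z/E)² = 0.112 × 0.888 × (1.960/0.02)² = 955.18
Round up: n = 956.

956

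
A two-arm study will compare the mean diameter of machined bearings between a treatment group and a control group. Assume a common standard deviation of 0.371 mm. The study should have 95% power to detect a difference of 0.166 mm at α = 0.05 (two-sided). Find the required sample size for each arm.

For two equal groups, n per group = 2·((z_{α/2} + z_β)·σ/δ)².
z_{α/2} = 1.960; z_β = 1.645 (power 95%).
n = 2 × (3.605 × 0.371 / 0.166)² = 2 × 64.91 = 129.82
Round up: n = 130 per group.

130 per group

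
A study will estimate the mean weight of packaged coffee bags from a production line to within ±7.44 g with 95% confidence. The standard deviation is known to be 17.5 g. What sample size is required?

n = 22

For a mean, the margin of error is E = z·σ/√n, so n = (zσ/E)².
At 95% confidence, z = 1.960.
n = (1.960 × 17.5 / 7.44)² = 21.25
Round up: n = 22.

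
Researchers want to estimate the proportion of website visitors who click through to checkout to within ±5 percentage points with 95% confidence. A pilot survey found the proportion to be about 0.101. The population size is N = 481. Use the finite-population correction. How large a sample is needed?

109

For a proportion with margin E = 0.05 at 95% confidence, z = 1.960.
n = p̂(1−p̂)(z/E)² = 0.101 × 0.899 × (1.960/0.05)² = 139.53 — call this n₀.
Finite-population correction with N = 481: n = n₀ / (1 + (n₀−1)/N) = 139.53 / 1.288 = 108.33
Round up: n = 109.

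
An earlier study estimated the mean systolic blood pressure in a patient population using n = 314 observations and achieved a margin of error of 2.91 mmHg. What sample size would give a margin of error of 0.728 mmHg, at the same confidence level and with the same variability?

5018

Margin of error scales as 1/√n, so n₂ = n₁·(E₁/E₂)².
n₂ = 314 × (2.91/0.728)² = 314 × 15.98 = 5017.72
Round up: n₂ = 5018.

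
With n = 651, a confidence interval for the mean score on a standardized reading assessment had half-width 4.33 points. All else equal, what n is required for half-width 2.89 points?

n = 1462

Margin of error scales as 1/√n, so n₂ = n₁·(E₁/E₂)².
n₂ = 651 × (4.33/2.89)² = 651 × 2.245 = 1461.50
Round up: n₂ = 1462.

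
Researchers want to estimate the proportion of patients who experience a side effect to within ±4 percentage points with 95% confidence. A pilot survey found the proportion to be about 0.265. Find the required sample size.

For a proportion with margin E = 0.04 at 95% confidence, z = 1.960.
n = p̂(1−p̂)(z/E)² = 0.265 × 0.735 × (1.960/0.04)² = 467.65
Round up: n = 468.

n = 468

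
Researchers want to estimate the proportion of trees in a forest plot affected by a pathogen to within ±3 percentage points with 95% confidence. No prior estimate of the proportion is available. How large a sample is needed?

1068

For a proportion with margin E = 0.03 at 95% confidence, z = 1.960.
With no prior estimate, use p = 0.5, which maximizes p(1−p) at 0.25.
n = 0.25 × (z/E)² = 0.25 × (1.960/0.03)² = 1067.11
Round up: n = 1068.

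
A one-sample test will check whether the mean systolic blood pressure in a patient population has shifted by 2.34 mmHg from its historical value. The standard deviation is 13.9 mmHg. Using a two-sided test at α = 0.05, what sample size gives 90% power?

n = 371

For a one-sample z-test, n = ((z_{α/2} + z_β)·σ/δ)².
z_{α/2} = 1.960 (two-sided α = 0.05); z_β = 1.282 (power 90% → β = 0.1).
n = (3.242 × 13.9 / 2.34)² = 370.87
Round up: n = 371.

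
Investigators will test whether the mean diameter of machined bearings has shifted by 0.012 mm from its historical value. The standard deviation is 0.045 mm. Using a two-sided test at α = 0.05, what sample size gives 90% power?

n = 148

For a one-sample z-test, n = ((z_{α/2} + z_β)·σ/δ)².
z_{α/2} = 1.960 (two-sided α = 0.05); z_β = 1.282 (power 90% → β = 0.1).
n = (3.242 × 0.045 / 0.012)² = 147.80
Round up: n = 148.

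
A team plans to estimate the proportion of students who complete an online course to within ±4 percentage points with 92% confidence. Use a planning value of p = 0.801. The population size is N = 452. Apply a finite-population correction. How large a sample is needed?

n = 183

For a proportion with margin E = 0.04 at 92% confidence, z = 1.751.
n = p̂(1−p̂)(z/E)² = 0.801 × 0.199 × (1.751/0.04)² = 305.45 — call this n₀.
Finite-population correction with N = 452: n = n₀ / (1 + (n₀−1)/N) = 305.45 / 1.674 = 182.47
Round up: n = 183.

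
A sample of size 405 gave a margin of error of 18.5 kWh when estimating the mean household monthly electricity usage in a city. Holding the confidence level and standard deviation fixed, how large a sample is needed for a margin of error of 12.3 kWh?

Margin of error scales as 1/√n, so n₂ = n₁·(E₁/E₂)².
n₂ = 405 × (18.5/12.3)² = 405 × 2.262 = 916.11
Round up: n₂ = 917.

917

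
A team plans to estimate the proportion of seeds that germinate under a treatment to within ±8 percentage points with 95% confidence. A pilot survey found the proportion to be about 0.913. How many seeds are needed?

48

For a proportion with margin E = 0.08 at 95% confidence, z = 1.960.
n = p̂(1−p̂)(z/E)² = 0.913 × 0.087 × (1.960/0.08)² = 47.68
Round up: n = 48.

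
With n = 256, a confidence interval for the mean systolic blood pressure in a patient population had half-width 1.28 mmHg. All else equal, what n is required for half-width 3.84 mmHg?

29

Margin of error scales as 1/√n, so n₂ = n₁·(E₁/E₂)².
n₂ = 256 × (1.28/3.84)² = 256 × 0.1111 = 28.44
Round up: n₂ = 29.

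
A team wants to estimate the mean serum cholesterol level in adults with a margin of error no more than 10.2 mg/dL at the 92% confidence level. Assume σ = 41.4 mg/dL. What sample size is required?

For a mean, the margin of error is E = z·σ/√n, so n = (zσ/E)².
At 92% confidence, z = 1.751.
n = (1.751 × 41.4 / 10.2)² = 50.51
Round up: n = 51.

n = 51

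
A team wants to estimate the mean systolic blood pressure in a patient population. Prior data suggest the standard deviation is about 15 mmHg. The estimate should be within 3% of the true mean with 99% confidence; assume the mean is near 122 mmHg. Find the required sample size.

112

For a mean, the margin of error is E = z·σ/√n, so n = (zσ/E)².
At 99% confidence, z = 2.576.
E = 3% of 122 = 3.66 mmHg.
n = (2.576 × 15 / 3.66)² = 111.46
Round up: n = 112.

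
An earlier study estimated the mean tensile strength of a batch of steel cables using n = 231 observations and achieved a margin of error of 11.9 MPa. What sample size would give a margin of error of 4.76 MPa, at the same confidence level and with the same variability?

1444

Margin of error scales as 1/√n, so n₂ = n₁·(E₁/E₂)².
n₂ = 231 × (11.9/4.76)² = 231 × 6.25 = 1443.75
Round up: n₂ = 1444.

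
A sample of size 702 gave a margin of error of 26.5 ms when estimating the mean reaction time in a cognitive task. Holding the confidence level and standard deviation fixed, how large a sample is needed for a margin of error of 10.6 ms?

Margin of error scales as 1/√n, so n₂ = n₁·(E₁/E₂)².
n₂ = 702 × (26.5/10.6)² = 702 × 6.25 = 4387.50
Round up: n₂ = 4388.

4388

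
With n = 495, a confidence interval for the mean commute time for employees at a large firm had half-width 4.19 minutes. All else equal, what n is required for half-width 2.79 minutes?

n = 1117

Margin of error scales as 1/√n, so n₂ = n₁·(E₁/E₂)².
n₂ = 495 × (4.19/2.79)² = 495 × 2.255 = 1116.22
Round up: n₂ = 1117.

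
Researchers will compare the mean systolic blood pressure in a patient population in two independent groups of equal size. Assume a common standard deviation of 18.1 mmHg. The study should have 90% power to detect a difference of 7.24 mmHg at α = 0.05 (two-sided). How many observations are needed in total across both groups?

264 total

For two equal groups, n per group = 2·((z_{α/2} + z_β)·σ/δ)².
z_{α/2} = 1.960; z_β = 1.282 (power 90%).
n = 2 × (3.242 × 18.1 / 7.24)² = 2 × 65.69 = 131.38
Round up: n = 132 per group.
Total across both groups: 2 × 132 = 264.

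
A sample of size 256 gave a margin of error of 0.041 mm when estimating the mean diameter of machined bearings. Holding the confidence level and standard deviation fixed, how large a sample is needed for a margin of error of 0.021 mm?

n = 976

Margin of error scales as 1/√n, so n₂ = n₁·(E₁/E₂)².
n₂ = 256 × (0.041/0.021)² = 256 × 3.812 = 975.87
Round up: n₂ = 976.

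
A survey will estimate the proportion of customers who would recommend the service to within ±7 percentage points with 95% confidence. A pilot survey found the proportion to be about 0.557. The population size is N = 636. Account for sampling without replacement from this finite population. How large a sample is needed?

149

For a proportion with margin E = 0.07 at 95% confidence, z = 1.960.
n = p̂(1−p̂)(z/E)² = 0.557 × 0.443 × (1.960/0.07)² = 193.45 — call this n₀.
Finite-population correction with N = 636: n = n₀ / (1 + (n₀−1)/N) = 193.45 / 1.303 = 148.47
Round up: n = 149.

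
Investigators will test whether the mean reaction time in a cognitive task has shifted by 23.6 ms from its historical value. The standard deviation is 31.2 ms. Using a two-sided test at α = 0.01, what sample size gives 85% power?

For a one-sample z-test, n = ((z_{α/2} + z_β)·σ/δ)².
z_{α/2} = 2.576 (two-sided α = 0.01); z_β = 1.036 (power 85% → β = 0.15).
n = (3.612 × 31.2 / 23.6)² = 22.80
Round up: n = 23.

23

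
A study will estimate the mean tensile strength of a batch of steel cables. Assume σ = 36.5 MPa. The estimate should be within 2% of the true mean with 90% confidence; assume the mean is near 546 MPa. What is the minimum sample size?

For a mean, the margin of error is E = z·σ/√n, so n = (zσ/E)².
At 90% confidence, z = 1.645.
E = 2% of 546 = 10.92 MPa.
n = (1.645 × 36.5 / 10.92)² = 30.23
Round up: n = 31.

31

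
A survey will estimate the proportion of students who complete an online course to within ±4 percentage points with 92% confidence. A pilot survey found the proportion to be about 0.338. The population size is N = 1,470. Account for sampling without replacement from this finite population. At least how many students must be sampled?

For a proportion with margin E = 0.04 at 92% confidence, z = 1.751.
n = p̂(1−p̂)(z/E)² = 0.338 × 0.662 × (1.751/0.04)² = 428.77 — call this n₀.
Finite-population correction with N = 1,470: n = n₀ / (1 + (n₀−1)/N) = 428.77 / 1.291 = 332.12
Round up: n = 333.

333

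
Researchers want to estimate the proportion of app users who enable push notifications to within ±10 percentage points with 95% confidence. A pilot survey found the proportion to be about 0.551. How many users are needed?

For a proportion with margin E = 0.1 at 95% confidence, z = 1.960.
n = p̂(1−p̂)(z/E)² = 0.551 × 0.449 × (1.960/0.1)² = 95.04
Round up: n = 96.

n = 96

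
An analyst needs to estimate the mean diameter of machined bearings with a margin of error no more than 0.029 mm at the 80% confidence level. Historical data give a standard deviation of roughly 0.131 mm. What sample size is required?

34

For a mean, the margin of error is E = z·σ/√n, so n = (zσ/E)².
At 80% confidence, z = 1.282.
n = (1.282 × 0.131 / 0.029)² = 33.54
Round up: n = 34.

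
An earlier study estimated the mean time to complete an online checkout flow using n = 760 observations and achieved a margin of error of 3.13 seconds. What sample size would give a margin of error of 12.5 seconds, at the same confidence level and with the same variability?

48

Margin of error scales as 1/√n, so n₂ = n₁·(E₁/E₂)².
n₂ = 760 × (3.13/12.5)² = 760 × 0.0627 = 47.65
Round up: n₂ = 48.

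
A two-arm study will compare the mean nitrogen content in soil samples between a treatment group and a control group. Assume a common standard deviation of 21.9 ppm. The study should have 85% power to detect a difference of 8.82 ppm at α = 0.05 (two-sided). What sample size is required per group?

111 per group

For two equal groups, n per group = 2·((z_{α/2} + z_β)·σ/δ)².
z_{α/2} = 1.960; z_β = 1.036 (power 85%).
n = 2 × (2.996 × 21.9 / 8.82)² = 2 × 55.34 = 110.68
Round up: n = 111 per group.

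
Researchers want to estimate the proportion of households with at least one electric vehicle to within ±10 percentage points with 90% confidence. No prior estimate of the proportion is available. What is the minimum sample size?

n = 68

For a proportion with margin E = 0.1 at 90% confidence, z = 1.645.
With no prior estimate, use p = 0.5, which maximizes p(1−p) at 0.25.
n = 0.25 × (z/E)² = 0.25 × (1.645/0.1)² = 67.65
Round up: n = 68.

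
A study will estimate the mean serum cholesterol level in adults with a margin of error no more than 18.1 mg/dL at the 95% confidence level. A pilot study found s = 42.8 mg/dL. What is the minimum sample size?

n = 22

For a mean, the margin of error is E = z·σ/√n, so n = (zσ/E)².
At 95% confidence, z = 1.960.
n = (1.960 × 42.8 / 18.1)² = 21.48
Round up: n = 22.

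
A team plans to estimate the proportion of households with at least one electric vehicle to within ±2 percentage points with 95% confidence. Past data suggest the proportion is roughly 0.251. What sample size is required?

n = 1806

For a proportion with margin E = 0.02 at 95% confidence, z = 1.960.
n = p̂(1−p̂)(z/E)² = 0.251 × 0.749 × (1.960/0.02)² = 1805.54
Round up: n = 1806.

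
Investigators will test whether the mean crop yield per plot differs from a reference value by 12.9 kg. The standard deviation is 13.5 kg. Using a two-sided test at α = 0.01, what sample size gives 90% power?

17

For a one-sample z-test, n = ((z_{α/2} + z_β)·σ/δ)².
z_{α/2} = 2.576 (two-sided α = 0.01); z_β = 1.282 (power 90% → β = 0.1).
n = (3.858 × 13.5 / 12.9)² = 16.30
Round up: n = 17.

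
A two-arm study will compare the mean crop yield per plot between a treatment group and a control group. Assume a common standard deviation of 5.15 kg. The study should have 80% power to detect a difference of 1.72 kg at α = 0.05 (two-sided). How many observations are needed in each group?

For two equal groups, n per group = 2·((z_{α/2} + z_β)·σ/δ)².
z_{α/2} = 1.960; z_β = 0.842 (power 80%).
n = 2 × (2.802 × 5.15 / 1.72)² = 2 × 70.39 = 140.78
Round up: n = 141 per group.

141 per group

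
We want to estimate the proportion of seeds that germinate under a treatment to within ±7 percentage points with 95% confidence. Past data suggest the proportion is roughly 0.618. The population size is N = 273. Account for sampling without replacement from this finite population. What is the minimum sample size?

111

For a proportion with margin E = 0.07 at 95% confidence, z = 1.960.
n = p̂(1−p̂)(z/E)² = 0.618 × 0.382 × (1.960/0.07)² = 185.08 — call this n₀.
Finite-population correction with N = 273: n = n₀ / (1 + (n₀−1)/N) = 185.08 / 1.674 = 110.56
Round up: n = 111.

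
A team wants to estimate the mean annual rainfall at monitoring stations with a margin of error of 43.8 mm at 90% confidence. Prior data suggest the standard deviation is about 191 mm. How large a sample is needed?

For a mean, the margin of error is E = z·σ/√n, so n = (zσ/E)².
At 90% confidence, z = 1.645.
n = (1.645 × 191 / 43.8)² = 51.46
Round up: n = 52.

52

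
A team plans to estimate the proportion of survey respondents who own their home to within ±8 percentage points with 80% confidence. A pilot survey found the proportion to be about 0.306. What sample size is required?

For a proportion with margin E = 0.08 at 80% confidence, z = 1.282.
n = p̂(1−p̂)(z/E)² = 0.306 × 0.694 × (1.282/0.08)² = 54.54
Round up: n = 55.

55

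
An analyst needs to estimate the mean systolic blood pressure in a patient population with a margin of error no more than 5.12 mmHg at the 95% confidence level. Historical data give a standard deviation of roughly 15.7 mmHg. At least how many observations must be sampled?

37

For a mean, the margin of error is E = z·σ/√n, so n = (zσ/E)².
At 95% confidence, z = 1.960.
n = (1.960 × 15.7 / 5.12)² = 36.12
Round up: n = 37.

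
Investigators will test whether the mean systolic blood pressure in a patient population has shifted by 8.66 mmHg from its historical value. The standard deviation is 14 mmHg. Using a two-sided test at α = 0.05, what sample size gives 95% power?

n = 34

For a one-sample z-test, n = ((z_{α/2} + z_β)·σ/δ)².
z_{α/2} = 1.960 (two-sided α = 0.05); z_β = 1.645 (power 95% → β = 0.05).
n = (3.605 × 14 / 8.66)² = 33.96
Round up: n = 34.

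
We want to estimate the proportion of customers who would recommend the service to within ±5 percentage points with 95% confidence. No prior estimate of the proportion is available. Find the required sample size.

For a proportion with margin E = 0.05 at 95% confidence, z = 1.960.
With no prior estimate, use p = 0.5, which maximizes p(1−p) at 0.25.
n = 0.25 × (z/E)² = 0.25 × (1.960/0.05)² = 384.16
Round up: n = 385.

385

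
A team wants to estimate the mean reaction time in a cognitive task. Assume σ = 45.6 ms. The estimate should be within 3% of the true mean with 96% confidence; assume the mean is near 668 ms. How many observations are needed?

n = 22

For a mean, the margin of error is E = z·σ/√n, so n = (zσ/E)².
At 96% confidence, z = 2.054.
E = 3% of 668 = 20.04 ms.
n = (2.054 × 45.6 / 20.04)² = 21.84
Round up: n = 22.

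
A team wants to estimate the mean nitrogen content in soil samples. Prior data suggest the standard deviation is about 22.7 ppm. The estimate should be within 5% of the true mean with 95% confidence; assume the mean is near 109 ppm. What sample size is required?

67

For a mean, the margin of error is E = z·σ/√n, so n = (zσ/E)².
At 95% confidence, z = 1.960.
E = 5% of 109 = 5.45 ppm.
n = (1.960 × 22.7 / 5.45)² = 66.65
Round up: n = 67.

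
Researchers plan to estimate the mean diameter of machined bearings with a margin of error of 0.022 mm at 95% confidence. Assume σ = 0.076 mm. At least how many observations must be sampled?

For a mean, the margin of error is E = z·σ/√n, so n = (zσ/E)².
At 95% confidence, z = 1.960.
n = (1.960 × 0.076 / 0.022)² = 45.85
Round up: n = 46.

46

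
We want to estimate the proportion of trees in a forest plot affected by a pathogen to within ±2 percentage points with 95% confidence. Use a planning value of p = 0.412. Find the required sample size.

For a proportion with margin E = 0.02 at 95% confidence, z = 1.960.
n = p̂(1−p̂)(z/E)² = 0.412 × 0.588 × (1.960/0.02)² = 2326.63
Round up: n = 2327.

2327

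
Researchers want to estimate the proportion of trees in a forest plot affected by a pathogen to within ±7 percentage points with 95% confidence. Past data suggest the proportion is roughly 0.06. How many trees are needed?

For a proportion with margin E = 0.07 at 95% confidence, z = 1.960.
n = p̂(1−p̂)(z/E)² = 0.06 × 0.94 × (1.960/0.07)² = 44.22
Round up: n = 45.

45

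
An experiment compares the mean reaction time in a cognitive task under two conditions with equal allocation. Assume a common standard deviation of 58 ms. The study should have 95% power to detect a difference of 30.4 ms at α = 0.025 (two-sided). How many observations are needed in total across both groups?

For two equal groups, n per group = 2·((z_{α/2} + z_β)·σ/δ)².
z_{α/2} = 2.241; z_β = 1.645 (power 95%).
n = 2 × (3.886 × 58 / 30.4)² = 2 × 54.97 = 109.94
Round up: n = 110 per group.
Total across both groups: 2 × 110 = 220.

220 total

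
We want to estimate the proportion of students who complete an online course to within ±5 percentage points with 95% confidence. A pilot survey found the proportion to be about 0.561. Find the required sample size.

For a proportion with margin E = 0.05 at 95% confidence, z = 1.960.
n = p̂(1−p̂)(z/E)² = 0.561 × 0.439 × (1.960/0.05)² = 378.44
Round up: n = 379.

379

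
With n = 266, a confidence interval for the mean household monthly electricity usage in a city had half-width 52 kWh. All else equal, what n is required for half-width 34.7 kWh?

598

Margin of error scales as 1/√n, so n₂ = n₁·(E₁/E₂)².
n₂ = 266 × (52/34.7)² = 266 × 2.246 = 597.44
Round up: n₂ = 598.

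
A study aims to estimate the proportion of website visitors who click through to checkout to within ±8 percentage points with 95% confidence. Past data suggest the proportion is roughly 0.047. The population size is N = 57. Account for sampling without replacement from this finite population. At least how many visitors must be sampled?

n = 19

For a proportion with margin E = 0.08 at 95% confidence, z = 1.960.
n = p̂(1−p̂)(z/E)² = 0.047 × 0.953 × (1.960/0.08)² = 26.89 — call this n₀.
Finite-population correction with N = 57: n = n₀ / (1 + (n₀−1)/N) = 26.89 / 1.454 = 18.49
Round up: n = 19.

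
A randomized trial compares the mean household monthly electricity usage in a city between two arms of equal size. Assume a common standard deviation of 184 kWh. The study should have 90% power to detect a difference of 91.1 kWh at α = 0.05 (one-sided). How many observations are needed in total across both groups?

For two equal groups, n per group = 2·((z_α + z_β)·σ/δ)².
z_α = 1.645; z_β = 1.282 (power 90%).
n = 2 × (2.927 × 184 / 91.1)² = 2 × 34.95 = 69.90
Round up: n = 70 per group.
Total across both groups: 2 × 70 = 140.

140 total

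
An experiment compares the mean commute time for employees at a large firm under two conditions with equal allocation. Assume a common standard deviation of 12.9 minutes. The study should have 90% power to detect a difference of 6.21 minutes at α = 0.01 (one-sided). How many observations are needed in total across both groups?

226 total

For two equal groups, n per group = 2·((z_α + z_β)·σ/δ)².
z_α = 2.326; z_β = 1.282 (power 90%).
n = 2 × (3.608 × 12.9 / 6.21)² = 2 × 56.17 = 112.34
Round up: n = 113 per group.
Total across both groups: 2 × 113 = 226.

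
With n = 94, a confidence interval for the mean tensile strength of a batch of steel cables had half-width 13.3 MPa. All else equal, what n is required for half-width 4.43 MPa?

Margin of error scales as 1/√n, so n₂ = n₁·(E₁/E₂)².
n₂ = 94 × (13.3/4.43)² = 94 × 9.014 = 847.32
Round up: n₂ = 848.

n = 848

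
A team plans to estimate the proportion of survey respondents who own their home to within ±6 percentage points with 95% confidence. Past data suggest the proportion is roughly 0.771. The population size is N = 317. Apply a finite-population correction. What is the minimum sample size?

For a proportion with margin E = 0.06 at 95% confidence, z = 1.960.
n = p̂(1−p̂)(z/E)² = 0.771 × 0.229 × (1.960/0.06)² = 188.41 — call this n₀.
Finite-population correction with N = 317: n = n₀ / (1 + (n₀−1)/N) = 188.41 / 1.591 = 118.42
Round up: n = 119.

119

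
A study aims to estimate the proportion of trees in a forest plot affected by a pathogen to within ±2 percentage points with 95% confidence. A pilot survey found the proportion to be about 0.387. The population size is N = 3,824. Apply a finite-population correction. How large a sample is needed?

For a proportion with margin E = 0.02 at 95% confidence, z = 1.960.
n = p̂(1−p̂)(z/E)² = 0.387 × 0.613 × (1.960/0.02)² = 2278.37 — call this n₀.
Finite-population correction with N = 3,824: n = n₀ / (1 + (n₀−1)/N) = 2278.37 / 1.596 = 1427.55
Round up: n = 1428.

1428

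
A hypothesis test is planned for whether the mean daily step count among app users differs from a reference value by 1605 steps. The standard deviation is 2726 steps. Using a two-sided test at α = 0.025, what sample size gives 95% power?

n = 44

For a one-sample z-test, n = ((z_{α/2} + z_β)·σ/δ)².
z_{α/2} = 2.241 (two-sided α = 0.025); z_β = 1.645 (power 95% → β = 0.05).
n = (3.886 × 2726 / 1605)² = 43.56
Round up: n = 44.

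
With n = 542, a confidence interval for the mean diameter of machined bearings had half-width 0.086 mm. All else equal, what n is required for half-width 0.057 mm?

Margin of error scales as 1/√n, so n₂ = n₁·(E₁/E₂)².
n₂ = 542 × (0.086/0.057)² = 542 × 2.276 = 1233.59
Round up: n₂ = 1234.

1234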